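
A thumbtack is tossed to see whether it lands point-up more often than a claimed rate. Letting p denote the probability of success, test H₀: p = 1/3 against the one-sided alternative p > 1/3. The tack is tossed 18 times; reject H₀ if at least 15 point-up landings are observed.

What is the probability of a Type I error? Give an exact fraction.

The Type I error probability is α = P(S ≥ 15) computed under H₀, where S ~ Binomial(18, 1/3).
P(S ≥ 15) = Σ_{j=15}^{18} C(18,j)·(1/3)^j·(2/3)^{18-j} = 7177/387420489.

7177/387420489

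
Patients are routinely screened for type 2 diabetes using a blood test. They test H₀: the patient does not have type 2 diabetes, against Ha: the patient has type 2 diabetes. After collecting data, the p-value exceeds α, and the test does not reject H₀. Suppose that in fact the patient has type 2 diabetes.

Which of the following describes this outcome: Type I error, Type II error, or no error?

H₀ was not rejected, but H₀ is actually false.
Failing to reject a false null hypothesis is a Type II error (false negative).

Type II error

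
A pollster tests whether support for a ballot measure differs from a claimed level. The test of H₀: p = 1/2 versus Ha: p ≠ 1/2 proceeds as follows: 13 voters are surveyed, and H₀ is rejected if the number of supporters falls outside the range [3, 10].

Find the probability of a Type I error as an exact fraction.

The significance level is the null-hypothesis probability of the rejection region {≤2} ∪ {≥11}.
Each tail has probability (1 + 13 + 78)/8192; doubling gives α = 184/8192 = 23/1024.

23/1024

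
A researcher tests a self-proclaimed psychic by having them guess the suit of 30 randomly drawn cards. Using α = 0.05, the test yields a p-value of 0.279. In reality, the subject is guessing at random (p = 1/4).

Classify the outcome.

No error — this is a correct decision.

The conventional null hypothesis is that the subject is guessing at random (p = 1/4).
Since p = 0.279 ≥ α = 0.05, H₀ is not rejected.
H₀ is true (actually the subject is guessing at random (p = 1/4)).
The decision matches the true state — no error.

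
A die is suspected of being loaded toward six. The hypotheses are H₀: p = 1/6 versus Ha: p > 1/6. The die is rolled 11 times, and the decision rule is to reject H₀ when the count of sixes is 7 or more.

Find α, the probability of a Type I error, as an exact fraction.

38051/60466176

α = P(reject H₀ | H₀ true) = P(S ≥ 7 | p = 1/6), with S ~ Binomial(11, 1/6).
Summing C(11,j)(1/6)^j(5/6)^{11−j} for j = 7,…,11 gives 38051/60466176.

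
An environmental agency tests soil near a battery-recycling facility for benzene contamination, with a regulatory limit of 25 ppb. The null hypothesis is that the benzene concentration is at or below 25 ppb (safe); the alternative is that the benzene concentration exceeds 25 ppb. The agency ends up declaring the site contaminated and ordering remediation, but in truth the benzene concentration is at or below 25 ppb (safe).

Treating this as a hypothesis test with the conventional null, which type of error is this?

Type I error

'Declaring the site contaminated and ordering remediation' corresponds to rejecting H₀.
H₀ was rejected but H₀ is true — a Type I error (false positive).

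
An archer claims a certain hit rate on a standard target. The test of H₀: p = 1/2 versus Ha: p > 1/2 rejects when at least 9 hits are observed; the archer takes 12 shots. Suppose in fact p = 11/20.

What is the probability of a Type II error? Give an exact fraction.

Under the alternative p = 11/20, K ~ Binomial(12, 11/20); β is the probability the test does not reject, P(K < 9).
Summing C(12,j)·(11/20)^j·(9/20)^{12-j} for j = 0..8 gives 709043757719553/819200000000000.

709043757719553/819200000000000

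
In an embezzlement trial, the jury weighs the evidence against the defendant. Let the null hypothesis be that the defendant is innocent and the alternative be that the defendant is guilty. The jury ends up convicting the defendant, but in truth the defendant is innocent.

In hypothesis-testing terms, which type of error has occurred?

'Convicting the defendant' corresponds to rejecting H₀.
H₀ was rejected but H₀ is true — a Type I error (false positive).

Type I error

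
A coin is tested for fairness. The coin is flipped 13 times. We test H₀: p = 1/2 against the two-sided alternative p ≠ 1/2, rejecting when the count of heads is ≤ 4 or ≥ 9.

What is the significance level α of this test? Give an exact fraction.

1093/4096

Under H₀, K ~ Binomial(13, 1/2); α is the probability of landing in either tail, P(K ≤ 4) + P(K ≥ 9).
The two tails are symmetric, so α = 2·(1 + 13 + 78 + 286 + 715)/2^13 = 2186/8192 = 1093/4096.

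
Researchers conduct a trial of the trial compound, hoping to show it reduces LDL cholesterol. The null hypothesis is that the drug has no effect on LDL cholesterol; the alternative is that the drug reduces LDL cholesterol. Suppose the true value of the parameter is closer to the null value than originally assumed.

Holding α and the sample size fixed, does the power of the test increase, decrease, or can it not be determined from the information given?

It decreases.

When the true parameter is near the null value, the test has a harder time distinguishing Ha from H₀.
Since power = 1 − β and β increases, power decreases.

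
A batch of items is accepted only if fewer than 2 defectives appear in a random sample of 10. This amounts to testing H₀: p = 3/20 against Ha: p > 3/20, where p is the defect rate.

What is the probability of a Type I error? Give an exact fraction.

α = P(reject H₀ | H₀ true) = P(K ≥ 2 | p = 3/20), K ~ Binomial(10, 3/20).
Via the complement, α = 1 − Σ_{j=0}^{1} C(10,j)(3/20)^j(17/20)^{10-j} = 4666369804641/10240000000000.

4666369804641/10240000000000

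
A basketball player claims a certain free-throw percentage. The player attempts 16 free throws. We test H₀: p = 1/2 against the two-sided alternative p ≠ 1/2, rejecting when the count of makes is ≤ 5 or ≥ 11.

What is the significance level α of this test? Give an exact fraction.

The significance level is the null-hypothesis probability of the rejection region {≤5} ∪ {≥11}.
Each tail has probability (1 + 16 + 120 + 560 + 1820 + 4368)/65536; doubling gives α = 13770/65536 = 6885/32768.

6885/32768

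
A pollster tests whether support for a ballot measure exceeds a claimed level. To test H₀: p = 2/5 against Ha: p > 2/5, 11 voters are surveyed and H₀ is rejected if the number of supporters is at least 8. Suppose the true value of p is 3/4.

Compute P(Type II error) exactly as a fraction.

A Type II error is failing to reject when Ha holds: with p = 3/4, β = P(X ≤ 7).
Equivalently, β = 1 − P(X ≥ 8) = 150311/524288.

150311/524288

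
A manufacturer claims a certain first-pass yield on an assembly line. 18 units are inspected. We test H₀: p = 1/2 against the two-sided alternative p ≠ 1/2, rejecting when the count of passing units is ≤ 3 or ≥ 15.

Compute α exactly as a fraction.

247/32768

α = P(Y ≤ 3 or Y ≥ 15 | p = 1/2), Y ~ Binomial(18, 1/2).
By symmetry, α = 2·P(Y ≤ 3) = 2·(1 + 18 + 153 + 816)/262144 = 1976/262144 = 247/32768.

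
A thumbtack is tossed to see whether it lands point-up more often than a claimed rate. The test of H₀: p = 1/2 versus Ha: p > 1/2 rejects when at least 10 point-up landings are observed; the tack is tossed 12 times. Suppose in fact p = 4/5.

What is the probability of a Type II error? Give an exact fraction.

β = P(fail to reject H₀ | Ha true) = P(Y ≤ 9 | p = 4/5), Y ~ Binomial(12, 4/5).
Adding the binomial probabilities P(Y=0)+…+P(Y=9) at p = 4/5 gives 21565149/48828125.

21565149/48828125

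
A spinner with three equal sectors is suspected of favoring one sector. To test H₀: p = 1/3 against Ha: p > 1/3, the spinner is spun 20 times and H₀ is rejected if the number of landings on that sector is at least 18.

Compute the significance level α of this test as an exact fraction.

89/387420489

α = P(reject H₀ | H₀ true) = P(S ≥ 18 | p = 1/3), with S ~ Binomial(20, 1/3).
Adding the binomial terms for j = 18 through 20 with p = 1/3 yields 89/387420489.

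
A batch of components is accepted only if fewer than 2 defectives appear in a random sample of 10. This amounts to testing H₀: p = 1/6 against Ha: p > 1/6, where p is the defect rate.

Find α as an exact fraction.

10389767/20155392

The significance level is the probability, assuming p = 1/6, of seeing 2 or more defectives in 10 draws.
α = 1 − P(X ≤ 1) = 1 − 9765625/20155392 = 10389767/20155392.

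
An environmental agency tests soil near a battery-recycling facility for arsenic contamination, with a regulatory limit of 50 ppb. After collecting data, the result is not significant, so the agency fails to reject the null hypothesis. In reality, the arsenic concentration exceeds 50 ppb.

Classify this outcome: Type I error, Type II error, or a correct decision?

Type II error

The conventional null hypothesis here is that the arsenic concentration is at or below 50 ppb (safe).
H₀ was not rejected, but H₀ is actually false.
Failing to reject a false null hypothesis is a Type II error (false negative).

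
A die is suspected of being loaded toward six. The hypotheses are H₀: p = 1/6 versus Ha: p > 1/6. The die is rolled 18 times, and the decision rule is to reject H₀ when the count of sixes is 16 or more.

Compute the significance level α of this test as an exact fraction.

Under H₀, K ~ Binomial(18, 1/6), and α = P(K ≥ 16).
P(K ≥ 16) = Σ_{j=16}^{18} C(18,j)·(1/6)^j·(5/6)^{18-j} = 979/25389989167104.

979/25389989167104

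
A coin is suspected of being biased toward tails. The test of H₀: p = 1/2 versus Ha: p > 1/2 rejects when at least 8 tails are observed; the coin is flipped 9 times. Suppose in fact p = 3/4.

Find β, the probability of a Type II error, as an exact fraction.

β = P(fail to reject H₀ | Ha true) = P(K ≤ 7 | p = 3/4), K ~ Binomial(9, 3/4).
Adding the binomial probabilities P(K=0)+…+P(K=7) at p = 3/4 gives 45853/65536.

45853/65536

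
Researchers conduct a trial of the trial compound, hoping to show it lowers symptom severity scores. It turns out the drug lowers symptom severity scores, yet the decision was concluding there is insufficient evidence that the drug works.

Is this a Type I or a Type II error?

The null hypothesis here is that the drug has no effect on symptom severity scores.
'Concluding there is insufficient evidence that the drug works' corresponds to failing to reject H₀.
H₀ was not rejected but H₀ is false — a Type II error (false negative).

Type II error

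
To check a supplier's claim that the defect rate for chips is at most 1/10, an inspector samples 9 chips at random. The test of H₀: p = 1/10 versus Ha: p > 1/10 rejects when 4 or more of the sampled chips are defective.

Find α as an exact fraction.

Under H₀, X ~ Binomial(9, 1/10); the Type I error rate is P(X ≥ 4).
α = 1 − P(X ≤ 3) = 1 − 495834453/500000000 = 4165547/500000000.

4165547/500000000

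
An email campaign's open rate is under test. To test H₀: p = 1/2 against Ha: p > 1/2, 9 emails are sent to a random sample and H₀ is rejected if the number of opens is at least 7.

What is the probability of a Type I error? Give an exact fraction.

23/256

Under H₀, X ~ Binomial(9, 1/2), and α = P(X ≥ 7).
P(X ≥ 7) = [C(9,7) + C(9,8) + C(9,9)] / 2^9 = (36 + 9 + 1) / 512 = 46/512 = 23/256.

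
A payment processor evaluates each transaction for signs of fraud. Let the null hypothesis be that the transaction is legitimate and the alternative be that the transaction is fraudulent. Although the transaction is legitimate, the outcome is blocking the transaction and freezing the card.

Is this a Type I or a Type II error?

'Blocking the transaction and freezing the card' corresponds to rejecting H₀.
H₀ was rejected but H₀ is true — a Type I error (false positive).

Type I error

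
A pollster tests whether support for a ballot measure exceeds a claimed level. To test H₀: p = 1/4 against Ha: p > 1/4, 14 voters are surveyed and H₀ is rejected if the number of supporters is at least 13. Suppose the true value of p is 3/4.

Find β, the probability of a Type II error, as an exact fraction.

241331965/268435456

Under the alternative p = 3/4, S ~ Binomial(14, 3/4); β is the probability the test does not reject, P(S < 13).
Adding the binomial probabilities P(S=0)+…+P(S=12) at p = 3/4 gives 241331965/268435456.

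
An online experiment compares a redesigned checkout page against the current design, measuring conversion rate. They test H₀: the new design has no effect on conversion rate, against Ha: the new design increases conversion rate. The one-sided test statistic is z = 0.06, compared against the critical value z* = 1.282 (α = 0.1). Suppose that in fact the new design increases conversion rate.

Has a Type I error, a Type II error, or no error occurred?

Since z = 0.06 ≤ z* = 1.282, H₀ is not rejected.
H₀ is false (actually the new design increases conversion rate).
Failing to reject a false H₀ is a Type II error.

Type II error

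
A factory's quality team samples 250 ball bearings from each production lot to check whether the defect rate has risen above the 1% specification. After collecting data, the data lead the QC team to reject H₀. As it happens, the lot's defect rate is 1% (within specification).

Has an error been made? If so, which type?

Type I error

The conventional null hypothesis here is that the lot's defect rate is 1% (within specification).
H₀ was rejected, but H₀ is actually true.
Rejecting a true null hypothesis is a Type I error (false positive).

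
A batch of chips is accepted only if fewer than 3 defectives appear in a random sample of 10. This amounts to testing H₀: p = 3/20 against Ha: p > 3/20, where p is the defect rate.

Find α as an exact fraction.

α = P(reject H₀ | H₀ true) = P(Y ≥ 3 | p = 3/20), Y ~ Binomial(10, 3/20).
Via the complement, α = 1 − Σ_{j=0}^{2} C(10,j)(3/20)^j(17/20)^{10-j} = 460297010259/2560000000000.

460297010259/2560000000000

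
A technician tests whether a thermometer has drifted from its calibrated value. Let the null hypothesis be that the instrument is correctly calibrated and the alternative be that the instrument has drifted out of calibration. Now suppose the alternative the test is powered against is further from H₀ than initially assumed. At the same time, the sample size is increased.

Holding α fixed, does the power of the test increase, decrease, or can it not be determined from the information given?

A larger true effect moves the Ha sampling distribution further from the H₀ critical value, making rejection more likely when Ha is true. Increasing n separates the H₀ and Ha sampling distributions, so under Ha fewer outcomes land in the acceptance region. Both changes push β in the same direction.
Since power = 1 − β and β decreases, power increases.

It increases.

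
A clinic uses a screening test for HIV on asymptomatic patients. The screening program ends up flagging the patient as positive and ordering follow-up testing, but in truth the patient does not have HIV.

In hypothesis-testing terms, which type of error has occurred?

The null hypothesis here is that the patient does not have HIV.
'Flagging the patient as positive and ordering follow-up testing' corresponds to rejecting H₀.
H₀ was rejected but H₀ is true — a Type I error (false positive).

Type I error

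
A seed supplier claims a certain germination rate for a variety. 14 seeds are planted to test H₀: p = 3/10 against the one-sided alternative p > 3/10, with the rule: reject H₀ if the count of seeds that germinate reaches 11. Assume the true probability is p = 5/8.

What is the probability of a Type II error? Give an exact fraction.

A Type II error is failing to reject when Ha holds: with p = 5/8, β = P(S ≤ 10).
Summing C(14,j)·(5/8)^j·(3/8)^{14-j} for j = 0..10 gives 1830419739927/2199023255552.

1830419739927/2199023255552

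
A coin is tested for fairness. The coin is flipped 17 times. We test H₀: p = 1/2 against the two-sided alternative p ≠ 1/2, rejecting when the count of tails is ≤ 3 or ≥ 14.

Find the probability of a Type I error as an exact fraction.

α = P(X ≤ 3 or X ≥ 14 | p = 1/2), X ~ Binomial(17, 1/2).
Each tail has probability (1 + 17 + 136 + 680)/131072; doubling gives α = 1668/131072 = 417/32768.

417/32768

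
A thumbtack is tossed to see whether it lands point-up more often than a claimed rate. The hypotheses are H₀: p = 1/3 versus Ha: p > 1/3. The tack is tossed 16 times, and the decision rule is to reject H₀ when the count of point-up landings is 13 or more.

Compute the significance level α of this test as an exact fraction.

The Type I error probability is α = P(X ≥ 13) computed under H₀, where X ~ Binomial(16, 1/3).
Adding the binomial terms for j = 13 through 16 with p = 1/3 yields 4993/43046721.

4993/43046721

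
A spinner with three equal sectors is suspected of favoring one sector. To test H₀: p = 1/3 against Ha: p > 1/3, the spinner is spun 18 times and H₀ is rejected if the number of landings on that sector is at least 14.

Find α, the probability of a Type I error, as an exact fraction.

56137/387420489

The Type I error probability is α = P(S ≥ 14) computed under H₀, where S ~ Binomial(18, 1/3).
Adding the binomial terms for j = 14 through 18 with p = 1/3 yields 56137/387420489.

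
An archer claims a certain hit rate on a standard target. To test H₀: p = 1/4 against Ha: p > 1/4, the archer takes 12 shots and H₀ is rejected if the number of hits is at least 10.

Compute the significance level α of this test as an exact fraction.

The Type I error probability is α = P(S ≥ 10) computed under H₀, where S ~ Binomial(12, 1/4).
Summing C(12,j)(1/4)^j(3/4)^{12−j} for j = 10,…,12 gives 631/16777216.

631/16777216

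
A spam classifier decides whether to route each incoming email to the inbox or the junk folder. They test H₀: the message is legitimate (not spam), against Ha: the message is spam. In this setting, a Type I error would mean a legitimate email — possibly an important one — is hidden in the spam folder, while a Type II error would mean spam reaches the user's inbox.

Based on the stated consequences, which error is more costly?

The Type I consequence (a legitimate email — possibly an important one — is hidden in the spam folder) is more severe than the Type II consequence (spam reaches the user's inbox).

Type I error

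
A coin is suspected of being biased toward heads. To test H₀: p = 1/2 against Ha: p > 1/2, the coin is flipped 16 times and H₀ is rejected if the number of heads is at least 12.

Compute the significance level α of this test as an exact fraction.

2517/65536

α = P(reject H₀ | H₀ true) = P(Y ≥ 12 | p = 1/2), with Y ~ Binomial(16, 1/2).
That's C(16,12) + C(16,13) + C(16,14) + C(16,15) + C(16,16) over 2^16, i.e. (1820 + 560 + 120 + 16 + 1)/65536 = 2517/65536.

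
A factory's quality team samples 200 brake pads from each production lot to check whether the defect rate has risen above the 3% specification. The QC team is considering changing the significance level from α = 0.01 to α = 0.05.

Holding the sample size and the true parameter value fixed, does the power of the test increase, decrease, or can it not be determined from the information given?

It increases.

A larger α widens the rejection region, so when the alternative is true more outcomes lead to rejection — failing to reject becomes less likely.
Since power = 1 − β and β decreases, power increases.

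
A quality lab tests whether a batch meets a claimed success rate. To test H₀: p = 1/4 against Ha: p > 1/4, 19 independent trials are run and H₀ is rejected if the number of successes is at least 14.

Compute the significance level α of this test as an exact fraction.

α = P(reject H₀ | H₀ true) = P(Y ≥ 14 | p = 1/4), with Y ~ Binomial(19, 1/4).
Summing C(19,j)(1/4)^j(3/4)^{19−j} for j = 14,…,19 gives 395915/34359738368.

395915/34359738368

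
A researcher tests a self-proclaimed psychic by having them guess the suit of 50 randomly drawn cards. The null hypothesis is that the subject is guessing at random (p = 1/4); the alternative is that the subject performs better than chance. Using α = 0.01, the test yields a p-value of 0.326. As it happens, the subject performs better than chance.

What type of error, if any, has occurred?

Type II error

Since p = 0.326 ≥ α = 0.01, H₀ is not rejected.
H₀ is false (actually the subject performs better than chance).
Failing to reject a false H₀ is a Type II error.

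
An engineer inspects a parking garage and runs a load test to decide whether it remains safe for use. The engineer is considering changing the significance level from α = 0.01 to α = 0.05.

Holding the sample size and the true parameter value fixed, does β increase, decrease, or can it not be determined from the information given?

With a larger α the critical value moves toward the center, so more of the Ha sampling distribution lies in the rejection region.

It decreases.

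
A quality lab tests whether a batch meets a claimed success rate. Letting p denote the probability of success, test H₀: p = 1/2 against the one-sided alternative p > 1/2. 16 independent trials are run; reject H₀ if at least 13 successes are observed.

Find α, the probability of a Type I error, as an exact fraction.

697/65536

α = P(reject H₀ | H₀ true) = P(K ≥ 13 | p = 1/2), with K ~ Binomial(16, 1/2).
Summing the upper tail: (560 + 120 + 16 + 1) / 2^16 = 697/65536.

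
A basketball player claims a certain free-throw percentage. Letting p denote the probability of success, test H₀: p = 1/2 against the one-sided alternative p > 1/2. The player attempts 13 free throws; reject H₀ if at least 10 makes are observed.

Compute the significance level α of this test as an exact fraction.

189/4096

The Type I error probability is α = P(K ≥ 10) computed under H₀, where K ~ Binomial(13, 1/2).
Summing the upper tail: (286 + 78 + 13 + 1) / 2^13 = 378/8192 = 189/4096.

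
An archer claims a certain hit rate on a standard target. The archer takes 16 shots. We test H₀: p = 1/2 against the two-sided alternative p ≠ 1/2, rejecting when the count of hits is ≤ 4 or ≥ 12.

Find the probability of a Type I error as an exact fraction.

2517/32768

Under H₀, X ~ Binomial(16, 1/2); α is the probability of landing in either tail, P(X ≤ 4) + P(X ≥ 12).
The two tails are symmetric, so α = 2·(1 + 16 + 120 + 560 + 1820)/2^16 = 5034/65536 = 2517/32768.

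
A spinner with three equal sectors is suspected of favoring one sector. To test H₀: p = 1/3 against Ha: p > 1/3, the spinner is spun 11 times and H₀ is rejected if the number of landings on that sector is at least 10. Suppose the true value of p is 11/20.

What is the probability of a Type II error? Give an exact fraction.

Under the alternative p = 11/20, K ~ Binomial(11, 11/20); β is the probability the test does not reject, P(K < 10).
Equivalently, β = 1 − P(K ≥ 10) = 20194688329389/20480000000000.

20194688329389/20480000000000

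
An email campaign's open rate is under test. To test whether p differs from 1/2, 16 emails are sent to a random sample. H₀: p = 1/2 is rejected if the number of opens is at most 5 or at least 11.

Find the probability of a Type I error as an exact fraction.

6885/32768

The significance level is the null-hypothesis probability of the rejection region {≤5} ∪ {≥11}.
Each tail has probability (1 + 16 + 120 + 560 + 1820 + 4368)/65536; doubling gives α = 13770/65536 = 6885/32768.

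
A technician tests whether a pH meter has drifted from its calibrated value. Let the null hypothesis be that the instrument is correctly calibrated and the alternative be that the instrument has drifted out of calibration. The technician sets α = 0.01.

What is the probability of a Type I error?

0.01

The significance level α is, by definition, the probability of a Type I error — P(reject H₀ | H₀ true).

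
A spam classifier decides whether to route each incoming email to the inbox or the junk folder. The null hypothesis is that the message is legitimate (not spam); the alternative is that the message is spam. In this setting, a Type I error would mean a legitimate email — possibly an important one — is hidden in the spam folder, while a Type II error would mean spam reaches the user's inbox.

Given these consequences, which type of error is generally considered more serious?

The Type I consequence (a legitimate email — possibly an important one — is hidden in the spam folder) is more severe than the Type II consequence (spam reaches the user's inbox).

Type I error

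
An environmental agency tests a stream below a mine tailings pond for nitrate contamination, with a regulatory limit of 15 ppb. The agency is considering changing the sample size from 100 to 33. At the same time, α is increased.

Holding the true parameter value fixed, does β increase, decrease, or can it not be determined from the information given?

The first change alone would make β increase; the second alone would make β decrease. Which effect dominates depends on the magnitudes, which are not given.

Cannot be determined from the information given.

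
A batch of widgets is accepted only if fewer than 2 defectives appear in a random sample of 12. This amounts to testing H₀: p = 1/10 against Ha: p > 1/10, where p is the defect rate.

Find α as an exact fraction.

α = P(reject H₀ | H₀ true) = P(Y ≥ 2 | p = 1/10), Y ~ Binomial(12, 1/10).
Computing the lower-tail complement: 1 − 659002251789/1000000000000 = 340997748211/1000000000000.

340997748211/1000000000000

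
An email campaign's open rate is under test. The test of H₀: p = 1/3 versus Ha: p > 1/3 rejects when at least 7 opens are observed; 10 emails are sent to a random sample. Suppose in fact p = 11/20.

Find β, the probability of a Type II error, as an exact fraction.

A Type II error is failing to reject when Ha holds: with p = 11/20, β = P(X ≤ 6).
Equivalently, β = 1 − P(X ≥ 7) = 1878942860721/2560000000000.

1878942860721/2560000000000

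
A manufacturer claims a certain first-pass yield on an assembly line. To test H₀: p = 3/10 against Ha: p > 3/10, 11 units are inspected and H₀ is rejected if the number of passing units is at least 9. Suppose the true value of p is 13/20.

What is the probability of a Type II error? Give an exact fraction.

32762721984671/40960000000000

A Type II error is failing to reject when Ha holds: with p = 13/20, β = P(S ≤ 8).
Equivalently, β = 1 − P(S ≥ 9) = 32762721984671/40960000000000.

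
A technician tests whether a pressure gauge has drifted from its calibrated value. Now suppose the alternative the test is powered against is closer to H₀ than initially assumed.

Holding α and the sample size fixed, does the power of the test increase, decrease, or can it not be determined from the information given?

It decreases.

When the true parameter is near the null value, the test has a harder time distinguishing Ha from H₀.
Since power = 1 − β and β increases, power decreases.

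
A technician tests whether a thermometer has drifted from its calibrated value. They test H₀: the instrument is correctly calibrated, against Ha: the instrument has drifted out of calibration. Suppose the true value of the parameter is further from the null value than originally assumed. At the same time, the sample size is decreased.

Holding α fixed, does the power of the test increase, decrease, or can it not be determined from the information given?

The first change alone would make β decrease; the second alone would make β increase. Which effect dominates depends on the magnitudes, which are not given.
Since power = 1 − β, the effect on power is likewise indeterminate.

Cannot be determined from the information given.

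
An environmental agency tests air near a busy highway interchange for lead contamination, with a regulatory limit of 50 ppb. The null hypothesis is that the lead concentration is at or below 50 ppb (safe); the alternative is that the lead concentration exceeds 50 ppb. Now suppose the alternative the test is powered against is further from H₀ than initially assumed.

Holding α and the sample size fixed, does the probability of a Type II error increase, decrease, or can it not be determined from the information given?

A bigger departure from H₀ is easier for the test to detect, so it fails to reject less often.

It decreases.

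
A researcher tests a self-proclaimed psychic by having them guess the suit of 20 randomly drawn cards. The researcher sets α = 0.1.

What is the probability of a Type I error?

The significance level α is, by definition, the probability of a Type I error — P(reject H₀ | H₀ true).

0.1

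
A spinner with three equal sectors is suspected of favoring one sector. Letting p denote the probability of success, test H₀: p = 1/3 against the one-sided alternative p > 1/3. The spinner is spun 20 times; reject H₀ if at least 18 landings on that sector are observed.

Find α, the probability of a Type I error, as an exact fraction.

Under H₀, X ~ Binomial(20, 1/3), and α = P(X ≥ 18).
Adding the binomial terms for j = 18 through 20 with p = 1/3 yields 89/387420489.

89/387420489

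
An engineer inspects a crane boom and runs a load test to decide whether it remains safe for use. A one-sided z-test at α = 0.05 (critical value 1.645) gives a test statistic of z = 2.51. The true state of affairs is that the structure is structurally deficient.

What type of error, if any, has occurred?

The conventional null hypothesis is that the structure meets the required load capacity (safe).
Since z = 2.51 > z* = 1.645, H₀ is rejected.
H₀ is false (actually the structure is structurally deficient).
The decision matches the true state — no error.

Neither — the decision is correct.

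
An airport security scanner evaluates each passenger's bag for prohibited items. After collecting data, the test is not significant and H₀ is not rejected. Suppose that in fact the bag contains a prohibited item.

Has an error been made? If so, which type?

Type II error

The conventional null hypothesis here is that the bag contains no prohibited items.
H₀ was not rejected, but H₀ is actually false.
Failing to reject a false null hypothesis is a Type II error (false negative).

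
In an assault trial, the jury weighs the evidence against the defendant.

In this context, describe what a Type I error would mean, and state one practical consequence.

With the conventional null hypothesis that the defendant is innocent:
A Type I error is rejecting H₀ when H₀ is true.
Here that means convicting the defendant when actually the defendant is innocent.

A Type I error would mean concluding that the defendant is guilty when in fact the defendant is innocent. Consequence: an innocent person is convicted and punished.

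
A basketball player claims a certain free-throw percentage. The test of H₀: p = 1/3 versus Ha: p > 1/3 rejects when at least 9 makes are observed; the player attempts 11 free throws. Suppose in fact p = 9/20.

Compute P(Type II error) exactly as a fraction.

8070737386943/8192000000000

Under the alternative p = 9/20, K ~ Binomial(11, 9/20); β is the probability the test does not reject, P(K < 9).
Summing C(11,j)·(9/20)^j·(11/20)^{11-j} for j = 0..8 gives 8070737386943/8192000000000.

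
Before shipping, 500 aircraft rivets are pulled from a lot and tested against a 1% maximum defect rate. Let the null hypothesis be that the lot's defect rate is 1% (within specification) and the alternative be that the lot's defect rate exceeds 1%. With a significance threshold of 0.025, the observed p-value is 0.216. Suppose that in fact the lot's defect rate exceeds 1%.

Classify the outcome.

Since p = 0.216 ≥ α = 0.025, H₀ is not rejected.
H₀ is false (actually the lot's defect rate exceeds 1%).
Failing to reject a false H₀ is a Type II error.

Type II error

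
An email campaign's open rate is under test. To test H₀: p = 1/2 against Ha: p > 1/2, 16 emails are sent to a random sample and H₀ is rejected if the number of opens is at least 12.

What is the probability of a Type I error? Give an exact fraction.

2517/65536

The Type I error probability is α = P(K ≥ 12) computed under H₀, where K ~ Binomial(16, 1/2).
That's C(16,12) + C(16,13) + C(16,14) + C(16,15) + C(16,16) over 2^16, i.e. (1820 + 560 + 120 + 16 + 1)/65536 = 2517/65536.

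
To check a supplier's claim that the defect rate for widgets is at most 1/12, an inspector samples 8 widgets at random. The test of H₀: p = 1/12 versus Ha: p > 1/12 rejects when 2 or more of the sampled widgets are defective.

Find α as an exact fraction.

α = P(reject H₀ | H₀ true) = P(X ≥ 2 | p = 1/12), X ~ Binomial(8, 1/12).
Via the complement, α = 1 − Σ_{j=0}^{1} C(8,j)(1/12)^j(11/12)^{8-j} = 59725447/429981696.

59725447/429981696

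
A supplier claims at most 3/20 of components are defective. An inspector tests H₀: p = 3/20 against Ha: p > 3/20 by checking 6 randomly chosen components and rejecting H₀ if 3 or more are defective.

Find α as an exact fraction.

302967/6400000

Under H₀, X ~ Binomial(6, 3/20); the Type I error rate is P(X ≥ 3).
α = 1 − P(X ≤ 2) = 1 − 6097033/6400000 = 302967/6400000.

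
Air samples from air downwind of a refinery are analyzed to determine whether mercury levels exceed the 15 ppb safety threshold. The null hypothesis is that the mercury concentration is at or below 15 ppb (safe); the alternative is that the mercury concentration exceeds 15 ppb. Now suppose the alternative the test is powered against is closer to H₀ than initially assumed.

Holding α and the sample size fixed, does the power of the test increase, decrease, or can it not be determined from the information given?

A smaller departure from H₀ means the test statistic under Ha is distributed closer to where it would be under H₀; rejection becomes less likely.
Since power = 1 − β and β increases, power decreases.

It decreases.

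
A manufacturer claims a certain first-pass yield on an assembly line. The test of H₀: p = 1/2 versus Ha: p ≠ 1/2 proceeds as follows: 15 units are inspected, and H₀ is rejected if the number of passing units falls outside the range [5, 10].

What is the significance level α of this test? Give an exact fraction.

Under H₀, X ~ Binomial(15, 1/2); α is the probability of landing in either tail, P(X ≤ 4) + P(X ≥ 11).
The two tails are symmetric, so α = 2·(1 + 15 + 105 + 455 + 1365)/2^15 = 3882/32768 = 1941/16384.

1941/16384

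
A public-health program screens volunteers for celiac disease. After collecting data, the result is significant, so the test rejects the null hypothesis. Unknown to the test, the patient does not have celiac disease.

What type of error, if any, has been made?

Type I error

The conventional null hypothesis here is that the patient does not have celiac disease.
H₀ was rejected, but H₀ is actually true.
Rejecting a true null hypothesis is a Type I error (false positive).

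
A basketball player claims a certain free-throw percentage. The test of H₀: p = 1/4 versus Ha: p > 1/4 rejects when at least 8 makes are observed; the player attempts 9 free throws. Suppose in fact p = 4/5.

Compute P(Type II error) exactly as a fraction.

1101157/1953125

β = P(fail to reject H₀ | Ha true) = P(X ≤ 7 | p = 4/5), X ~ Binomial(9, 4/5).
Equivalently, β = 1 − P(X ≥ 8) = 1101157/1953125.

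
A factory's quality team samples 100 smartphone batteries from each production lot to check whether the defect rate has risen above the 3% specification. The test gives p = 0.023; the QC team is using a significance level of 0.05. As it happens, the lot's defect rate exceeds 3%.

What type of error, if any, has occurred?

The conventional null hypothesis is that the lot's defect rate is 3% (within specification).
Since p = 0.023 < α = 0.05, H₀ is rejected.
H₀ is false (actually the lot's defect rate exceeds 3%).
The decision matches the true state — no error.

No error (correct decision).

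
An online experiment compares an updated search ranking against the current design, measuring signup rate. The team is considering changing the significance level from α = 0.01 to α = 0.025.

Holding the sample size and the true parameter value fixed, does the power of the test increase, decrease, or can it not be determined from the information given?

It increases.

A larger α widens the rejection region, so when the alternative is true more outcomes lead to rejection — failing to reject becomes less likely.
Since power = 1 − β and β decreases, power increases.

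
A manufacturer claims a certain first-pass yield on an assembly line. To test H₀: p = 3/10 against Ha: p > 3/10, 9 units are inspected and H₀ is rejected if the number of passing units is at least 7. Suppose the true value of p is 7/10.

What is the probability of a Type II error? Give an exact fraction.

Under the alternative p = 7/10, X ~ Binomial(9, 7/10); β is the probability the test does not reject, P(X < 7).
Adding the binomial probabilities P(X=0)+…+P(X=6) at p = 7/10 gives 268584417/500000000.

268584417/500000000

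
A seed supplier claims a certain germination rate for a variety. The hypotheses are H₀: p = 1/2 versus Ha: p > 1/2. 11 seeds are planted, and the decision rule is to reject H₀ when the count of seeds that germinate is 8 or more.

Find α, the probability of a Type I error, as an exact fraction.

29/256

Under H₀, K ~ Binomial(11, 1/2), and α = P(K ≥ 8).
That's C(11,8) + C(11,9) + C(11,10) + C(11,11) over 2^11, i.e. (165 + 55 + 11 + 1)/2048 = 232/2048 = 29/256.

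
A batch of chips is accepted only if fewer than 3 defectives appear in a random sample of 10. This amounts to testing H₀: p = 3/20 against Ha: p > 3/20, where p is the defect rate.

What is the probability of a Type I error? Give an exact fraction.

460297010259/2560000000000

The significance level is the probability, assuming p = 3/20, of seeing 3 or more defectives in 10 draws.
Computing the lower-tail complement: 1 − 2099702989741/2560000000000 = 460297010259/2560000000000.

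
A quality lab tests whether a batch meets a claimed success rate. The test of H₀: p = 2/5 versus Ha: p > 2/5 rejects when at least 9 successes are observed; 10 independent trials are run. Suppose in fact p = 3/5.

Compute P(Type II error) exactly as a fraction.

9312916/9765625

A Type II error is failing to reject when Ha holds: with p = 3/5, β = P(K ≤ 8).
Equivalently, β = 1 − P(K ≥ 9) = 9312916/9765625.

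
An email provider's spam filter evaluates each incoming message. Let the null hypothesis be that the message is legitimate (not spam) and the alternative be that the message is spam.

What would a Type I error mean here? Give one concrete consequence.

A Type I error would mean concluding that the message is spam when in fact the message is legitimate (not spam). Consequence: a legitimate email — possibly an important one — is hidden in the spam folder.

A Type I error is rejecting H₀ when H₀ is true.
Here that means sending the message to the spam folder when actually the message is legitimate (not spam).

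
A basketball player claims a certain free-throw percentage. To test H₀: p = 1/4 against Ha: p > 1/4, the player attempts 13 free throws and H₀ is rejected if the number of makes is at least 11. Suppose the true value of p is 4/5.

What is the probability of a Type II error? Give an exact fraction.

Under the alternative p = 4/5, S ~ Binomial(13, 4/5); β is the probability the test does not reject, P(S < 11).
Equivalently, β = 1 − P(S ≥ 11) = 608334741/1220703125.

608334741/1220703125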